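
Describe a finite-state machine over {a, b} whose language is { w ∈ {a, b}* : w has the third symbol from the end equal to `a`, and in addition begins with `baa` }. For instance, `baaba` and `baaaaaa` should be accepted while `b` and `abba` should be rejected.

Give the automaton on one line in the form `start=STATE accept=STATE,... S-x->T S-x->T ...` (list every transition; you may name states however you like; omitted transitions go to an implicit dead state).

start=q0 accept=q5,q6,q7,q8 q0-a->q1 q0-b->q2 q1-a->q1 q1-b->q1 q2-a->q3 q2-b->q1 q3-a->q4 q3-b->q1 q4-a->q5 q4-b->q6 q5-a->q5 q5-b->q6 q6-a->q7 q6-b->q8 q7-a->q4 q7-b->q9 q8-a->q10 q8-b->q11 q9-a->q7 q9-b->q8 q10-a->q4 q10-b->q9 q11-a->q10 q11-b->q11

Run two small machines in parallel and take their product. One (15 states) tracks the last 3 symbols read; the other (5 states) tracks whether the input so far still matches the prefix `baa`. Each combined state is a pair, one component from each; accept when both components accept. Equivalent product states are then merged.
12 states suffice.
          a    b  
>  q0     q1   q2 
   q1     q1   q1 
   q2     q3   q1 
   q3     q4   q1 
   q4     q5   q6 
 * q5     q5   q6 
 * q6     q7   q8 
 * q7     q4   q9 
 * q8    q10  q11 
   q9     q7   q8 
   q10    q4   q9 
   q11   q10  q11 
(> = start, * = accepting)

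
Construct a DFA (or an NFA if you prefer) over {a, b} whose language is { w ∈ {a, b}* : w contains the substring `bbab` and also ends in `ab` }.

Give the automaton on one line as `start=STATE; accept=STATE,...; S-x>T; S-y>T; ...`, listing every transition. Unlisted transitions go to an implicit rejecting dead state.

start=q0; accept=q4; q0-a>q0; q0-b>q1; q1-a>q0; q1-b>q2; q2-a>q3; q2-b>q2; q3-a>q0; q3-b>q4; q4-a>q5; q4-b>q6; q5-a>q5; q5-b>q4; q6-a>q5; q6-b>q6

Build one automaton per condition and run them in lockstep. The first has 5 states tracking whether and how much of `bbab` has been seen; the second has 3 states tracking how much of the suffix `ab` has currently been matched. A product state is a pair (one from each), accepting exactly when both do. Equivalent product states are then merged.
With 7 states:
        a   b  
>  q0   q0  q1 
   q1   q0  q2 
   q2   q3  q2 
   q3   q0  q4 
 * q4   q5  q6 
   q5   q5  q4 
   q6   q5  q6 
(> = start, * = accepting)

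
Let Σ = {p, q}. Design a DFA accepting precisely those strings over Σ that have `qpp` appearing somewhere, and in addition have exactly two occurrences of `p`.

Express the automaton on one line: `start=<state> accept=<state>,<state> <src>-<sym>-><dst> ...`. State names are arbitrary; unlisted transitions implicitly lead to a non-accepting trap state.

Run two small machines in parallel and take their product. One (4 states) tracks whether and how much of `qpp` has been seen; the other (4 states) tracks the count of `p`s, saturating at 3. Each combined state is a pair, one component from each; accept when both components accept. After merging equivalent states the machine shrinks.
5 states suffice.
        p   q  
>  S0   S1  S2 
   S1   S1  S1 
   S2   S3  S2 
   S3   S4  S1 
 * S4   S1  S4 
(> = start, * = accepting)

start=S0 accept=S4 S0-p->S1 S0-q->S2 S1-p->S1 S1-q->S1 S2-p->S3 S2-q->S2 S3-p->S4 S3-q->S1 S4-p->S1 S4-q->S4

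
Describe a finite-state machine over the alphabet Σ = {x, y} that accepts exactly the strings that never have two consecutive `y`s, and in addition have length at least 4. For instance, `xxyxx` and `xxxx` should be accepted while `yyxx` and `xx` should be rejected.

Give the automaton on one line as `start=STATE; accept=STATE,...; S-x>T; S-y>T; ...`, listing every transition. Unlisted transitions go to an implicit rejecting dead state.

Handle the two conditions separately and then intersect. The first has 3 states tracking partial matches of the forbidden pattern `yy`; the second has 6 states tracking the input length, saturating at 5. A product state is a pair (one from each), accepting exactly when both do. Equivalent product states are then merged.
10 states suffice.
        x   y  
>  q0   q1  q2 
   q1   q3  q4 
   q2   q3  q5 
   q3   q6  q7 
   q4   q6  q5 
   q5   q5  q5 
   q6   q8  q9 
   q7   q8  q5 
 * q8   q8  q9 
 * q9   q8  q5 
(> = start, * = accepting)

start=q0; accept=q8,q9; q0-x>q1; q0-y>q2; q1-x>q3; q1-y>q4; q2-x>q3; q2-y>q5; q3-x>q6; q3-y>q7; q4-x>q6; q4-y>q5; q5-x>q5; q5-y>q5; q6-x>q8; q6-y>q9; q7-x>q8; q7-y>q5; q8-x>q8; q8-y>q9; q9-x>q8; q9-y>q5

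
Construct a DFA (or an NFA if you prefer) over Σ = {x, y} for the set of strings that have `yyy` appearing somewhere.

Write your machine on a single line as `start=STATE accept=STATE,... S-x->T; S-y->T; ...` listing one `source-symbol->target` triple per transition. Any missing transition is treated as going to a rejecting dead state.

start=q0; accept=q3; q0-x->q0; q0-y->q1; q1-x->q0; q1-y->q2; q2-x->q0; q2-y->q3; q3-x->q3; q3-y->q3

States q0..q2 record the length of the longest prefix of `yyy` that matches the current input suffix. Reaching q3 means `yyy` has been seen, and we stay there forever. Accept from q3.
With 4 states:
        x   y  
>  q0   q0  q1 
   q1   q0  q2 
   q2   q0  q3 
 * q3   q3  q3 
(> = start, * = accepting)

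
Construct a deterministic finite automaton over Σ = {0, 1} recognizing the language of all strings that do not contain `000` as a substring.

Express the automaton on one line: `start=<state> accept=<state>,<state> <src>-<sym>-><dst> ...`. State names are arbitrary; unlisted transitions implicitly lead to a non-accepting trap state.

start=s0 accept=s0,s1,s2 s0-0->s1 s0-1->s0 s1-0->s2 s1-1->s0 s2-0->s3 s2-1->s0 s3-0->s3 s3-1->s3

Track partial matches of the forbidden pattern `000`. State s3 is a dead state reached once `000` has occurred; every other state accepts. s0 means no part of `000` is currently matched.
A 4-state machine:
        0   1  
>* s0   s1  s0 
 * s1   s2  s0 
 * s2   s3  s0 
   s3   s3  s3 
(> = start, * = accepting)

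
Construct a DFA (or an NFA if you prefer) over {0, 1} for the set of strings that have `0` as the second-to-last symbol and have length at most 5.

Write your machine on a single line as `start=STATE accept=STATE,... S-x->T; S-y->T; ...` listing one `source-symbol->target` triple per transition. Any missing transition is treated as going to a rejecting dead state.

Build one automaton per condition and run them in lockstep. One (7 states) tracks the last 2 symbols read; the other (7 states) tracks the input length, saturating at 6. Each combined state is a pair, one component from each; accept when both components accept.
A 23-state machine:
          0    1  
>  q0     q1   q2 
   q1     q3   q4 
   q2     q5   q6 
 * q3     q7   q8 
 * q4     q9  q10 
   q5     q7   q8 
   q6     q9  q10 
 * q7    q11  q12 
 * q8    q13  q14 
   q9    q11  q12 
   q10   q13  q14 
 * q11   q15  q16 
 * q12   q17  q18 
   q13   q15  q16 
   q14   q17  q18 
 * q15   q19  q20 
 * q16   q21  q22 
   q17   q19  q20 
   q18   q21  q22 
   q19   q19  q20 
   q20   q21  q22 
   q21   q19  q20 
   q22   q21  q22 
(> = start, * = accepting)

start=q0; accept=q3,q4,q7,q8,q11,q12,q15,q16; q0-0->q1; q0-1->q2; q1-0->q3; q1-1->q4; q2-0->q5; q2-1->q6; q3-0->q7; q3-1->q8; q4-0->q9; q4-1->q10; q5-0->q7; q5-1->q8; q6-0->q9; q6-1->q10; q7-0->q11; q7-1->q12; q8-0->q13; q8-1->q14; q9-0->q11; q9-1->q12; q10-0->q13; q10-1->q14; q11-0->q15; q11-1->q16; q12-0->q17; q12-1->q18; q13-0->q15; q13-1->q16; q14-0->q17; q14-1->q18; q15-0->q19; q15-1->q20; q16-0->q21; q16-1->q22; q17-0->q19; q17-1->q20; q18-0->q21; q18-1->q22; q19-0->q19; q19-1->q20; q20-0->q21; q20-1->q22; q21-0->q19; q21-1->q20; q22-0->q21; q22-1->q22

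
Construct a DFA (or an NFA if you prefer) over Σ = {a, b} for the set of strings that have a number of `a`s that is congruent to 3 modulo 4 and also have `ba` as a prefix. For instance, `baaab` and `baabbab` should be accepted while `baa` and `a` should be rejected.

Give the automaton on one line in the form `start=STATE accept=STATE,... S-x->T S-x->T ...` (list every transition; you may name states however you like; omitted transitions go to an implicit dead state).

start=q0 accept=q5 q0-a->q1 q0-b->q2 q1-a->q1 q1-b->q1 q2-a->q3 q2-b->q1 q3-a->q4 q3-b->q3 q4-a->q5 q4-b->q4 q5-a->q6 q5-b->q5 q6-a->q3 q6-b->q6

Build one automaton per condition and run them in lockstep. The first has 4 states tracking the count of `a`s modulo 4; the second has 4 states tracking whether the input so far still matches the prefix `ba`. A product state is a pair (one from each), accepting exactly when both do. Minimizing collapses redundant product states.
        a   b  
>  q0   q1  q2 
   q1   q1  q1 
   q2   q3  q1 
   q3   q4  q3 
   q4   q5  q4 
 * q5   q6  q5 
   q6   q3  q6 
(> = start, * = accepting)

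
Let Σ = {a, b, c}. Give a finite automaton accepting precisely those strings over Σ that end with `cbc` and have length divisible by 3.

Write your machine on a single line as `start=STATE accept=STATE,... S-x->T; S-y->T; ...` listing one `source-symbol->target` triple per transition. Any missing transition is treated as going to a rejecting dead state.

start=q0; accept=q5; q0-a->q1; q0-b->q1; q0-c->q2; q1-a->q3; q1-b->q3; q1-c->q3; q2-a->q3; q2-b->q4; q2-c->q3; q3-a->q0; q3-b->q0; q3-c->q0; q4-a->q0; q4-b->q0; q4-c->q5; q5-a->q1; q5-b->q1; q5-c->q2

Build one automaton per condition and run them in lockstep. One (4 states) tracks how much of the suffix `cbc` has currently been matched; the other (3 states) tracks the input length modulo 3. Each combined state is a pair, one component from each; accept when both components accept. Equivalent product states are then merged.
A 6-state machine:
        a   b   c  
>  q0   q1  q1  q2 
   q1   q3  q3  q3 
   q2   q3  q4  q3 
   q3   q0  q0  q0 
   q4   q0  q0  q5 
 * q5   q1  q1  q2 
(> = start, * = accepting)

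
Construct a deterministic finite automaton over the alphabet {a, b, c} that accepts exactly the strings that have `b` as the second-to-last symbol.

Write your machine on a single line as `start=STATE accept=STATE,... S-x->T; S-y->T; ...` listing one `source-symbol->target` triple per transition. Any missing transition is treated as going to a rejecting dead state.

start=S0; accept=S7,S8,S9; S0-a->S1; S0-b->S2; S0-c->S3; S1-a->S4; S1-b->S5; S1-c->S6; S2-a->S7; S2-b->S8; S2-c->S9; S3-a->S10; S3-b->S11; S3-c->S12; S4-a->S4; S4-b->S5; S4-c->S6; S5-a->S7; S5-b->S8; S5-c->S9; S6-a->S10; S6-b->S11; S6-c->S12; S7-a->S4; S7-b->S5; S7-c->S6; S8-a->S7; S8-b->S8; S8-c->S9; S9-a->S10; S9-b->S11; S9-c->S12; S10-a->S4; S10-b->S5; S10-c->S6; S11-a->S7; S11-b->S8; S11-c->S9; S12-a->S10; S12-b->S11; S12-c->S12

A DFA must remember the last 2 symbols (since which symbol is second-to-last isn't known until the input ends). Use one state per possible window of the last ≤2 symbols; accept from those whose window starts with `b`.
With 13 states:
          a    b    c  
>  S0     S1   S2   S3 
   S1     S4   S5   S6 
   S2     S7   S8   S9 
   S3    S10  S11  S12 
   S4     S4   S5   S6 
   S5     S7   S8   S9 
   S6    S10  S11  S12 
 * S7     S4   S5   S6 
 * S8     S7   S8   S9 
 * S9    S10  S11  S12 
   S10    S4   S5   S6 
   S11    S7   S8   S9 
   S12   S10  S11  S12 
(> = start, * = accepting)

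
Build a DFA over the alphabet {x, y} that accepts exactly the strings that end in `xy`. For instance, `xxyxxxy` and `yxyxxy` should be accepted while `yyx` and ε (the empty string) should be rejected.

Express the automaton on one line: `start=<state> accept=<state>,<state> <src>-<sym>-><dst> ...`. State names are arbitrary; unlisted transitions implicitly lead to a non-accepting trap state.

start=A accept=C A-x->B A-y->A B-x->B B-y->C C-x->B C-y->A

Remember how much of `xy` the current input suffix matches. State A means no match yet; B means the last symbol is `x`; C means the last 2 symbols are `xy`. Only C accepts. On a mismatch, fall back to the longest proper suffix that is still a prefix of `xy`.
A 3-state machine:
       x  y 
>  A   B  A 
   B   B  C 
 * C   B  A 
(> = start, * = accepting)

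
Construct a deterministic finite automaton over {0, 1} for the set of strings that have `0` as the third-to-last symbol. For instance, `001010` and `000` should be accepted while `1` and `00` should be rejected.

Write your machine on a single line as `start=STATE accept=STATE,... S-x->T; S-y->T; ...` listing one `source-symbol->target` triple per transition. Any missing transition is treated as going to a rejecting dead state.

start=A; accept=H,I,J,K; A-0->B; A-1->C; B-0->D; B-1->E; C-0->F; C-1->G; D-0->H; D-1->I; E-0->J; E-1->K; F-0->L; F-1->M; G-0->N; G-1->O; H-0->H; H-1->I; I-0->J; I-1->K; J-0->L; J-1->M; K-0->N; K-1->O; L-0->H; L-1->I; M-0->J; M-1->K; N-0->L; N-1->M; O-0->N; O-1->O

A DFA must remember the last 3 symbols (since which symbol is third-to-last isn't known until the input ends). Use one state per possible window of the last ≤3 symbols; accept from those whose window starts with `0`.
A 15-state machine:
       0  1 
>  A   B  C 
   B   D  E 
   C   F  G 
   D   H  I 
   E   J  K 
   F   L  M 
   G   N  O 
 * H   H  I 
 * I   J  K 
 * J   L  M 
 * K   N  O 
   L   H  I 
   M   J  K 
   N   L  M 
   O   N  O 
(> = start, * = accepting)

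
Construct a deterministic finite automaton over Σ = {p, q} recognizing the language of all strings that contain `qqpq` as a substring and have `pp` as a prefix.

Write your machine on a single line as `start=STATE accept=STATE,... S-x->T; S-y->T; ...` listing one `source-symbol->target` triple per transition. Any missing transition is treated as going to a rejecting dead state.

Handle the two conditions separately and then intersect. One (5 states) tracks whether and how much of `qqpq` has been seen; the other (4 states) tracks whether the input so far still matches the prefix `pp`. Each combined state is a pair, one component from each; accept when both components accept. After merging equivalent states the machine shrinks.
An 8-state machine:
       p  q 
>  A   B  C 
   B   D  C 
   C   C  C 
   D   D  E 
   E   D  F 
   F   G  F 
   G   D  H 
 * H   H  H 
(> = start, * = accepting)

start=A; accept=H; A-p->B; A-q->C; B-p->D; B-q->C; C-p->C; C-q->C; D-p->D; D-q->E; E-p->D; E-q->F; F-p->G; F-q->F; G-p->D; G-q->H; H-p->H; H-q->H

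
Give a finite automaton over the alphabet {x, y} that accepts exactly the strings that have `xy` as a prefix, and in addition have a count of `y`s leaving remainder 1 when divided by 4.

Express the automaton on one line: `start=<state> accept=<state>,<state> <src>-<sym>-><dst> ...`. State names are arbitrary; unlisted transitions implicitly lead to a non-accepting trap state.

Build one automaton per condition and run them in lockstep. The first has 4 states tracking whether the input so far still matches the prefix `xy`; the second has 4 states tracking the count of `y`s modulo 4. A product state is a pair (one from each), accepting exactly when both do. Equivalent product states are then merged.
With 7 states:
        x   y  
>  S0   S1  S2 
   S1   S2  S3 
   S2   S2  S2 
 * S3   S3  S4 
   S4   S4  S5 
   S5   S5  S6 
   S6   S6  S3 
(> = start, * = accepting)

start=S0 accept=S3 S0-x->S1 S0-y->S2 S1-x->S2 S1-y->S3 S2-x->S2 S2-y->S2 S3-x->S3 S3-y->S4 S4-x->S4 S4-y->S5 S5-x->S5 S5-y->S6 S6-x->S6 S6-y->S3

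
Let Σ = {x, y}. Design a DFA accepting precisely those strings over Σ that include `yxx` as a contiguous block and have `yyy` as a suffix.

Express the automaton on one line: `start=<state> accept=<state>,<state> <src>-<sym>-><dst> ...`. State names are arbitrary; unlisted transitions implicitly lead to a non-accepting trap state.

Handle the two conditions separately and then intersect. One (4 states) tracks whether and how much of `yxx` has been seen; the other (4 states) tracks how much of the suffix `yyy` has currently been matched. Each combined state is a pair, one component from each; accept when both components accept. Equivalent product states are then merged.
7 states suffice.
        x   y  
>  S0   S0  S1 
   S1   S2  S1 
   S2   S3  S1 
   S3   S3  S4 
   S4   S3  S5 
   S5   S3  S6 
 * S6   S3  S6 
(> = start, * = accepting)

start=S0 accept=S6 S0-x->S0 S0-y->S1 S1-x->S2 S1-y->S1 S2-x->S3 S2-y->S1 S3-x->S3 S3-y->S4 S4-x->S3 S4-y->S5 S5-x->S3 S5-y->S6 S6-x->S3 S6-y->S6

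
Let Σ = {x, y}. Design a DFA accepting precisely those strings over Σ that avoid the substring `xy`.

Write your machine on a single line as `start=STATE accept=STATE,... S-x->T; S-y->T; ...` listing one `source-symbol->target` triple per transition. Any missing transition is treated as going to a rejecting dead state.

This is the complement of 'contains `xy`'. Use the same substring-matching states — A through C holding how much of `xy` has just been matched — but flip the accepting set: everything except the trap C accepts.
With 3 states:
       x  y 
>* A   B  A 
 * B   B  C 
   C   C  C 
(> = start, * = accepting)

start=A; accept=A,B; A-x->B; A-y->A; B-x->B; B-y->C; C-x->C; C-y->C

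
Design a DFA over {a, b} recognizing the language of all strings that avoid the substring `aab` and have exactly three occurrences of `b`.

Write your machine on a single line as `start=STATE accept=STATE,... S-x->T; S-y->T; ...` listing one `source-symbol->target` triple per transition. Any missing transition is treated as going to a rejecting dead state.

start=q0; accept=q7; q0-a->q1; q0-b->q2; q1-a->q3; q1-b->q2; q2-a->q4; q2-b->q5; q3-a->q3; q3-b->q3; q4-a->q3; q4-b->q5; q5-a->q6; q5-b->q7; q6-a->q3; q6-b->q7; q7-a->q7; q7-b->q3

Run two small machines in parallel and take their product. The first has 4 states tracking partial matches of the forbidden pattern `aab`; the second has 5 states tracking the count of `b`s, saturating at 4. A product state is a pair (one from each), accepting exactly when both do. After merging equivalent states the machine shrinks.
        a   b  
>  q0   q1  q2 
   q1   q3  q2 
   q2   q4  q5 
   q3   q3  q3 
   q4   q3  q5 
   q5   q6  q7 
   q6   q3  q7 
 * q7   q7  q3 
(> = start, * = accepting)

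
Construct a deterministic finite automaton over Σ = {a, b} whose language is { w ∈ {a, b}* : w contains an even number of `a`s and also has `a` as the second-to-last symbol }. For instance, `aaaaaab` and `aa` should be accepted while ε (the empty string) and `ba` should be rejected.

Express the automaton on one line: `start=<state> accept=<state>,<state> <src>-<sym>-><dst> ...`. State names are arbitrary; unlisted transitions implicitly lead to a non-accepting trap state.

start=q0 accept=q3,q8 q0-a->q1 q0-b->q2 q1-a->q3 q1-b->q4 q2-a->q5 q2-b->q6 q3-a->q7 q3-b->q8 q4-a->q9 q4-b->q10 q5-a->q3 q5-b->q4 q6-a->q5 q6-b->q6 q7-a->q3 q7-b->q4 q8-a->q5 q8-b->q6 q9-a->q7 q9-b->q8 q10-a->q9 q10-b->q10

Handle the two conditions separately and then intersect. One (2 states) tracks the count of `a`s modulo 2; the other (7 states) tracks the last 2 symbols read. Each combined state is a pair, one component from each; accept when both components accept.
An 11-state machine:
          a    b  
>  q0     q1   q2 
   q1     q3   q4 
   q2     q5   q6 
 * q3     q7   q8 
   q4     q9  q10 
   q5     q3   q4 
   q6     q5   q6 
   q7     q3   q4 
 * q8     q5   q6 
   q9     q7   q8 
   q10    q9  q10 
(> = start, * = accepting)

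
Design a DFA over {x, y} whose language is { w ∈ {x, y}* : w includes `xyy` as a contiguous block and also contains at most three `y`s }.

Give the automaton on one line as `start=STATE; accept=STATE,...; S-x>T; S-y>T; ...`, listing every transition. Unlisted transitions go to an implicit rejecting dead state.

Build one automaton per condition and run them in lockstep. The first has 4 states tracking whether and how much of `xyy` has been seen; the second has 5 states tracking the count of `y`s, saturating at 4. A product state is a pair (one from each), accepting exactly when both do. After merging equivalent states the machine shrinks.
9 states suffice.
       x  y 
>  A   B  C 
   B   B  D 
   C   E  F 
   D   E  G 
   E   E  H 
   F   F  F 
 * G   G  I 
   H   F  I 
 * I   I  F 
(> = start, * = accepting)

start=A; accept=G,I; A-x>B; A-y>C; B-x>B; B-y>D; C-x>E; C-y>F; D-x>E; D-y>G; E-x>E; E-y>H; F-x>F; F-y>F; G-x>G; G-y>I; H-x>F; H-y>I; I-x>I; I-y>F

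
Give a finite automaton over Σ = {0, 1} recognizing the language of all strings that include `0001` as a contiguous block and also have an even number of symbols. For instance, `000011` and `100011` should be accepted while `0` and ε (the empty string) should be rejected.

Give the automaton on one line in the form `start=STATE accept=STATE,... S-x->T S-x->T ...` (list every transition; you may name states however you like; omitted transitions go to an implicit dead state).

Build one automaton per condition and run them in lockstep. One (5 states) tracks whether and how much of `0001` has been seen; the other (2 states) tracks the input length modulo 2. Each combined state is a pair, one component from each; accept when both components accept.
        0   1  
>  q0   q1  q2 
   q1   q3  q0 
   q2   q4  q0 
   q3   q5  q2 
   q4   q6  q2 
   q5   q7  q8 
   q6   q7  q0 
   q7   q5  q9 
 * q8   q9  q9 
   q9   q8  q8 
(> = start, * = accepting)

start=q0 accept=q8 q0-0->q1 q0-1->q2 q1-0->q3 q1-1->q0 q2-0->q4 q2-1->q0 q3-0->q5 q3-1->q2 q4-0->q6 q4-1->q2 q5-0->q7 q5-1->q8 q6-0->q7 q6-1->q0 q7-0->q5 q7-1->q9 q8-0->q9 q8-1->q9 q9-0->q8 q9-1->q8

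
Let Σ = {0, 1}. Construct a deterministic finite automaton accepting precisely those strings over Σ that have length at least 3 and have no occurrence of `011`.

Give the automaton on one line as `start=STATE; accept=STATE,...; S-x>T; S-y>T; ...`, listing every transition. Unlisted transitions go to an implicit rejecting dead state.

Build one automaton per condition and run them in lockstep. One (5 states) tracks the input length, saturating at 4; the other (4 states) tracks partial matches of the forbidden pattern `011`. Each combined state is a pair, one component from each; accept when both components accept.
14 states suffice.
          0    1  
>  s0     s1   s2 
   s1     s3   s4 
   s2     s3   s5 
   s3     s6   s7 
   s4     s6   s8 
   s5     s6   s9 
 * s6    s10  s11 
 * s7    s10  s12 
   s8    s12  s12 
 * s9    s10  s13 
 * s10   s10  s11 
 * s11   s10  s12 
   s12   s12  s12 
 * s13   s10  s13 
(> = start, * = accepting)

start=s0; accept=s6,s7,s9,s10,s11,s13; s0-0>s1; s0-1>s2; s1-0>s3; s1-1>s4; s2-0>s3; s2-1>s5; s3-0>s6; s3-1>s7; s4-0>s6; s4-1>s8; s5-0>s6; s5-1>s9; s6-0>s10; s6-1>s11; s7-0>s10; s7-1>s12; s8-0>s12; s8-1>s12; s9-0>s10; s9-1>s13; s10-0>s10; s10-1>s11; s11-0>s10; s11-1>s12; s12-0>s12; s12-1>s12; s13-0>s10; s13-1>s13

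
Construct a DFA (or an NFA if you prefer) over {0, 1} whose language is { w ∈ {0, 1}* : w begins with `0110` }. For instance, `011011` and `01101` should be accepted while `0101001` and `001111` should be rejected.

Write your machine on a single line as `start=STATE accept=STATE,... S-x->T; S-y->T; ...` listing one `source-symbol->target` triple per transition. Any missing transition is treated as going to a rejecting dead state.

Check the first 4 symbols one by one: q0 through q3 record how many have matched `0110` so far; any wrong symbol goes to the dead state q5. After all 4 match we enter the accepting sink q4.
With 6 states:
        0   1  
>  q0   q1  q5 
   q1   q5  q2 
   q2   q5  q3 
   q3   q4  q5 
 * q4   q4  q4 
   q5   q5  q5 
(> = start, * = accepting)

start=q0; accept=q4; q0-0->q1; q0-1->q5; q1-0->q5; q1-1->q2; q2-0->q5; q2-1->q3; q3-0->q4; q3-1->q5; q4-0->q4; q4-1->q4; q5-0->q5; q5-1->q5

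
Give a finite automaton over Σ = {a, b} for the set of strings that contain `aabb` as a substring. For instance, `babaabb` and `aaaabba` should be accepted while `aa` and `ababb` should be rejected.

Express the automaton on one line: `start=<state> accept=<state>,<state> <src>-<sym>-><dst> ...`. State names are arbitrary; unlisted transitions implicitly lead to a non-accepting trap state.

Track how much of `aabb` has been matched so far: state q0 is no progress, q4 is the absorbing accept state reached once `aabb` has occurred. Intermediate states record partial matches; on a mismatch, fall back to the longest reusable overlap.
        a   b  
>  q0   q1  q0 
   q1   q2  q0 
   q2   q2  q3 
   q3   q1  q4 
 * q4   q4  q4 
(> = start, * = accepting)

start=q0 accept=q4 q0-a->q1 q0-b->q0 q1-a->q2 q1-b->q0 q2-a->q2 q2-b->q3 q3-a->q1 q3-b->q4 q4-a->q4 q4-b->q4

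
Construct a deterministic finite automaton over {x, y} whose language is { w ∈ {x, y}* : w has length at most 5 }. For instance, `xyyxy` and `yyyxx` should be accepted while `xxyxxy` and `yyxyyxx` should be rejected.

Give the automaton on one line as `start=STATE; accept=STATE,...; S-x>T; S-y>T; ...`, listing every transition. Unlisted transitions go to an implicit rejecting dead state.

We only need to distinguish lengths 0, 1, …, 5, and '>5'. Chain q0 → q1 → q2 → q3 → q4 → q5 → q6 on every symbol, with q6 looping. Accepting states: {q0, q1, q2, q3, q4, q5}.
A 7-state machine:
        x   y  
>* q0   q1  q1 
 * q1   q2  q2 
 * q2   q3  q3 
 * q3   q4  q4 
 * q4   q5  q5 
 * q5   q6  q6 
   q6   q6  q6 
(> = start, * = accepting)

start=q0; accept=q0,q1,q2,q3,q4,q5; q0-x>q1; q0-y>q1; q1-x>q2; q1-y>q2; q2-x>q3; q2-y>q3; q3-x>q4; q3-y>q4; q4-x>q5; q4-y>q5; q5-x>q6; q5-y>q6; q6-x>q6; q6-y>q6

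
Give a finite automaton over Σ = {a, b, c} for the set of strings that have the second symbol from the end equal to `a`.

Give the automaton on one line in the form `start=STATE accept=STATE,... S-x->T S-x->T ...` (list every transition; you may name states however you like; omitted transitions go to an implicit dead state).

start=S0 accept=S4,S5,S6 S0-a->S1 S0-b->S2 S0-c->S3 S1-a->S4 S1-b->S5 S1-c->S6 S2-a->S7 S2-b->S8 S2-c->S9 S3-a->S10 S3-b->S11 S3-c->S12 S4-a->S4 S4-b->S5 S4-c->S6 S5-a->S7 S5-b->S8 S5-c->S9 S6-a->S10 S6-b->S11 S6-c->S12 S7-a->S4 S7-b->S5 S7-c->S6 S8-a->S7 S8-b->S8 S8-c->S9 S9-a->S10 S9-b->S11 S9-c->S12 S10-a->S4 S10-b->S5 S10-c->S6 S11-a->S7 S11-b->S8 S11-c->S9 S12-a->S10 S12-b->S11 S12-c->S12

A DFA must remember the last 2 symbols (since which symbol is second-to-last isn't known until the input ends). Use one state per possible window of the last ≤2 symbols; accept from those whose window starts with `a`.
A 13-state machine:
          a    b    c  
>  S0     S1   S2   S3 
   S1     S4   S5   S6 
   S2     S7   S8   S9 
   S3    S10  S11  S12 
 * S4     S4   S5   S6 
 * S5     S7   S8   S9 
 * S6    S10  S11  S12 
   S7     S4   S5   S6 
   S8     S7   S8   S9 
   S9    S10  S11  S12 
   S10    S4   S5   S6 
   S11    S7   S8   S9 
   S12   S10  S11  S12 
(> = start, * = accepting)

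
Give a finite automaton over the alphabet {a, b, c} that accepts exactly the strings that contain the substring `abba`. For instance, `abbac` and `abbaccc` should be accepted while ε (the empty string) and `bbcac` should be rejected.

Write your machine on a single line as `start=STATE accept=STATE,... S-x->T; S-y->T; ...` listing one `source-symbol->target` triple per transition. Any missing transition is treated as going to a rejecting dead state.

start=S0; accept=S4; S0-a->S1; S0-b->S0; S0-c->S0; S1-a->S1; S1-b->S2; S1-c->S0; S2-a->S1; S2-b->S3; S2-c->S0; S3-a->S4; S3-b->S0; S3-c->S0; S4-a->S4; S4-b->S4; S4-c->S4

Track how much of `abba` has been matched so far: state S0 is no progress, S4 is the absorbing accept state reached once `abba` has occurred. Intermediate states record partial matches; on a mismatch, fall back to the longest reusable overlap.
A 5-state machine:
        a   b   c  
>  S0   S1  S0  S0 
   S1   S1  S2  S0 
   S2   S1  S3  S0 
   S3   S4  S0  S0 
 * S4   S4  S4  S4 
(> = start, * = accepting)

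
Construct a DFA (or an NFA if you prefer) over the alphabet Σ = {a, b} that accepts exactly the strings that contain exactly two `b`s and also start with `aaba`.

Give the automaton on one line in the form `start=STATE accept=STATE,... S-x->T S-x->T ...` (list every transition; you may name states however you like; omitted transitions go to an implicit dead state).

Run two small machines in parallel and take their product. The first has 4 states tracking the count of `b`s, saturating at 3; the second has 6 states tracking whether the input so far still matches the prefix `aaba`. A product state is a pair (one from each), accepting exactly when both do.
          a    b  
>  q0     q1   q2 
   q1     q3   q2 
   q2     q2   q4 
   q3     q5   q6 
   q4     q4   q7 
   q5     q5   q2 
   q6     q8   q4 
   q7     q7   q7 
   q8     q8   q9 
 * q9     q9  q10 
   q10   q10  q10 
(> = start, * = accepting)

start=q0 accept=q9 q0-a->q1 q0-b->q2 q1-a->q3 q1-b->q2 q2-a->q2 q2-b->q4 q3-a->q5 q3-b->q6 q4-a->q4 q4-b->q7 q5-a->q5 q5-b->q2 q6-a->q8 q6-b->q4 q7-a->q7 q7-b->q7 q8-a->q8 q8-b->q9 q9-a->q9 q9-b->q10 q10-a->q10 q10-b->q10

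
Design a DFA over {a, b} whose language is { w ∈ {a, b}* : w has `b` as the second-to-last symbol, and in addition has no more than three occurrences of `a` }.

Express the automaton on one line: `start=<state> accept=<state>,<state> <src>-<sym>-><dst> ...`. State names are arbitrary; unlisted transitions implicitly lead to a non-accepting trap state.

Handle the two conditions separately and then intersect. The first has 7 states tracking the last 2 symbols read; the second has 5 states tracking the count of `a`s, saturating at 4. A product state is a pair (one from each), accepting exactly when both do. Equivalent product states are then merged.
A 16-state machine:
          a    b  
>  q0     q1   q2 
   q1     q3   q4 
   q2     q5   q6 
   q3     q7   q8 
   q4     q9  q10 
 * q5     q3   q4 
 * q6     q5   q6 
   q7    q11  q12 
   q8    q13  q14 
 * q9     q7   q8 
 * q10    q9  q10 
   q11   q11  q11 
   q12   q11  q15 
 * q13   q11  q12 
 * q14   q13  q14 
 * q15   q11  q15 
(> = start, * = accepting)

start=q0 accept=q5,q6,q9,q10,q13,q14,q15 q0-a->q1 q0-b->q2 q1-a->q3 q1-b->q4 q2-a->q5 q2-b->q6 q3-a->q7 q3-b->q8 q4-a->q9 q4-b->q10 q5-a->q3 q5-b->q4 q6-a->q5 q6-b->q6 q7-a->q11 q7-b->q12 q8-a->q13 q8-b->q14 q9-a->q7 q9-b->q8 q10-a->q9 q10-b->q10 q11-a->q11 q11-b->q11 q12-a->q11 q12-b->q15 q13-a->q11 q13-b->q12 q14-a->q13 q14-b->q14 q15-a->q11 q15-b->q15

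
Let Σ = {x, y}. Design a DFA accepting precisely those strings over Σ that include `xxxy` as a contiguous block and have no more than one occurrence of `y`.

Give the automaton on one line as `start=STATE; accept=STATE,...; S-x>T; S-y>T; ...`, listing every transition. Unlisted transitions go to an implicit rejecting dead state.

Build one automaton per condition and run them in lockstep. The first has 5 states tracking whether and how much of `xxxy` has been seen; the second has 3 states tracking the count of `y`s, saturating at 2. A product state is a pair (one from each), accepting exactly when both do.
14 states suffice.
          x    y  
>  q0     q1   q2 
   q1     q3   q2 
   q2     q4   q5 
   q3     q6   q2 
   q4     q7   q5 
   q5     q8   q5 
   q6     q6   q9 
   q7    q10   q5 
   q8    q11   q5 
 * q9     q9  q12 
   q10   q10  q12 
   q11   q13   q5 
   q12   q12  q12 
   q13   q13  q12 
(> = start, * = accepting)

start=q0; accept=q9; q0-x>q1; q0-y>q2; q1-x>q3; q1-y>q2; q2-x>q4; q2-y>q5; q3-x>q6; q3-y>q2; q4-x>q7; q4-y>q5; q5-x>q8; q5-y>q5; q6-x>q6; q6-y>q9; q7-x>q10; q7-y>q5; q8-x>q11; q8-y>q5; q9-x>q9; q9-y>q12; q10-x>q10; q10-y>q12; q11-x>q13; q11-y>q5; q12-x>q12; q12-y>q12; q13-x>q13; q13-y>q12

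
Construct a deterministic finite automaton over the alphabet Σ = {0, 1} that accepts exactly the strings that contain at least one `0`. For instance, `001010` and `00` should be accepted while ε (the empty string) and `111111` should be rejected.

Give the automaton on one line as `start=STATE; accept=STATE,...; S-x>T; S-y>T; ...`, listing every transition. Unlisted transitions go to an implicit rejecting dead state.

start=A; accept=B,C; A-0>B; A-1>A; B-0>C; B-1>B; C-0>C; C-1>C

Only the number of `0`s matters, and only up to 2. Make a chain A → B → C advanced by each `0` (with C absorbing); every other symbol self-loops. The accepting set is {B, C}.
A 3-state machine:
       0  1 
>  A   B  A 
 * B   C  B 
 * C   C  C 
(> = start, * = accepting)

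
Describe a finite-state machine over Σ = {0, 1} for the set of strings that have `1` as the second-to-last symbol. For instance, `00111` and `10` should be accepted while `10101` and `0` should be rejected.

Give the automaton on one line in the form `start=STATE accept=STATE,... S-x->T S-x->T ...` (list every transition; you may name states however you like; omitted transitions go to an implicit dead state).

A DFA must remember the last 2 symbols (since which symbol is second-to-last isn't known until the input ends). Use one state per possible window of the last ≤2 symbols; accept from those whose window starts with `1`.
With 7 states:
        0   1  
>  S0   S1  S2 
   S1   S3  S4 
   S2   S5  S6 
   S3   S3  S4 
   S4   S5  S6 
 * S5   S3  S4 
 * S6   S5  S6 
(> = start, * = accepting)

start=S0 accept=S5,S6 S0-0->S1 S0-1->S2 S1-0->S3 S1-1->S4 S2-0->S5 S2-1->S6 S3-0->S3 S3-1->S4 S4-0->S5 S4-1->S6 S5-0->S3 S5-1->S4 S6-0->S5 S6-1->S6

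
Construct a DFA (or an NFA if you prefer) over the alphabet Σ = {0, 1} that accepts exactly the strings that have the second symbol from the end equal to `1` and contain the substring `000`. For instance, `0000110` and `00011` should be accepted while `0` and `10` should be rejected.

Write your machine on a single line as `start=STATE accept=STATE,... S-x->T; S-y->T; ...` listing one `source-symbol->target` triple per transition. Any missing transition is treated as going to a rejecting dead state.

Run two small machines in parallel and take their product. The first has 7 states tracking the last 2 symbols read; the second has 4 states tracking whether and how much of `000` has been seen. A product state is a pair (one from each), accepting exactly when both do. After merging equivalent states the machine shrinks.
With 7 states:
        0   1  
>  S0   S1  S0 
   S1   S2  S0 
   S2   S3  S0 
   S3   S3  S4 
   S4   S5  S6 
 * S5   S3  S4 
 * S6   S5  S6 
(> = start, * = accepting)

start=S0; accept=S5,S6; S0-0->S1; S0-1->S0; S1-0->S2; S1-1->S0; S2-0->S3; S2-1->S0; S3-0->S3; S3-1->S4; S4-0->S5; S4-1->S6; S5-0->S3; S5-1->S4; S6-0->S5; S6-1->S6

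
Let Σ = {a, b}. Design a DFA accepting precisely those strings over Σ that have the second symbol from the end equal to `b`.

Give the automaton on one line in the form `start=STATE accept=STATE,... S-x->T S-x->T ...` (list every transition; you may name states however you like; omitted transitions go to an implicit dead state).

Because acceptance depends on a position counted from the end, the machine has to buffer the most recent 2 symbols. Make each state the string of the last up-to-2 symbols read; on input `x` shift the window left and append `x`. Accept when the buffered window has length 2 and begins with `b`.
7 states suffice.
        a   b  
>  s0   s1  s2 
   s1   s3  s4 
   s2   s5  s6 
   s3   s3  s4 
   s4   s5  s6 
 * s5   s3  s4 
 * s6   s5  s6 
(> = start, * = accepting)

start=s0 accept=s5,s6 s0-a->s1 s0-b->s2 s1-a->s3 s1-b->s4 s2-a->s5 s2-b->s6 s3-a->s3 s3-b->s4 s4-a->s5 s4-b->s6 s5-a->s3 s5-b->s4 s6-a->s5 s6-b->s6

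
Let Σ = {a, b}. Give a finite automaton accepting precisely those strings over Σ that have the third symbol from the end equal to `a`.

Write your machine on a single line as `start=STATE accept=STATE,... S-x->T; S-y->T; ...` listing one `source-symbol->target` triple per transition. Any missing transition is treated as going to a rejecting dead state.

start=s0; accept=s7,s8,s9,s10; s0-a->s1; s0-b->s2; s1-a->s3; s1-b->s4; s2-a->s5; s2-b->s6; s3-a->s7; s3-b->s8; s4-a->s9; s4-b->s10; s5-a->s11; s5-b->s12; s6-a->s13; s6-b->s14; s7-a->s7; s7-b->s8; s8-a->s9; s8-b->s10; s9-a->s11; s9-b->s12; s10-a->s13; s10-b->s14; s11-a->s7; s11-b->s8; s12-a->s9; s12-b->s10; s13-a->s11; s13-b->s12; s14-a->s13; s14-b->s14

Because acceptance depends on a position counted from the end, the machine has to buffer the most recent 3 symbols. Make each state the string of the last up-to-3 symbols read; on input `x` shift the window left and append `x`. Accept when the buffered window has length 3 and begins with `a`.
A 15-state machine:
          a    b  
>  s0     s1   s2 
   s1     s3   s4 
   s2     s5   s6 
   s3     s7   s8 
   s4     s9  s10 
   s5    s11  s12 
   s6    s13  s14 
 * s7     s7   s8 
 * s8     s9  s10 
 * s9    s11  s12 
 * s10   s13  s14 
   s11    s7   s8 
   s12    s9  s10 
   s13   s11  s12 
   s14   s13  s14 
(> = start, * = accepting)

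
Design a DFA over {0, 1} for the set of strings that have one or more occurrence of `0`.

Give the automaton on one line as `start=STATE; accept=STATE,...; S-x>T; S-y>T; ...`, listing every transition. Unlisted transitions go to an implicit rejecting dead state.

Only the number of `0`s matters, and only up to 2. Make a chain A → B → C advanced by each `0` (with C absorbing); every other symbol self-loops. The accepting set is {B, C}.
A 3-state machine:
       0  1 
>  A   B  A 
 * B   C  B 
 * C   C  C 
(> = start, * = accepting)

start=A; accept=B,C; A-0>B; A-1>A; B-0>C; B-1>B; C-0>C; C-1>C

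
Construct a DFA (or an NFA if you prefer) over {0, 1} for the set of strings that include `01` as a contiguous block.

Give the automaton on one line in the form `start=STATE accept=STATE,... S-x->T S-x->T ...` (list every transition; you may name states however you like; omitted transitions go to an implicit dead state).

start=q0 accept=q2 q0-0->q1 q0-1->q0 q1-0->q1 q1-1->q2 q2-0->q2 q2-1->q2

States q0..q1 record the length of the longest prefix of `01` that matches the current input suffix. Reaching q2 means `01` has been seen, and we stay there forever. Accept from q2.
With 3 states:
        0   1  
>  q0   q1  q0 
   q1   q1  q2 
 * q2   q2  q2 
(> = start, * = accepting)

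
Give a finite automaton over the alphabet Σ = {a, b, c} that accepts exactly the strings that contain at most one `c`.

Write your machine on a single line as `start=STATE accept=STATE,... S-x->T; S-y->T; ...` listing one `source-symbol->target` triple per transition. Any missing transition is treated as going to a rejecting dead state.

start=S0; accept=S0,S1; S0-a->S0; S0-b->S0; S0-c->S1; S1-a->S1; S1-b->S1; S1-c->S2; S2-a->S2; S2-b->S2; S2-c->S2

Only the number of `c`s matters, and only up to 2. Make a chain S0 → S1 → S2 advanced by each `c` (with S2 absorbing); every other symbol self-loops. The accepting set is {S0, S1}.
        a   b   c  
>* S0   S0  S0  S1 
 * S1   S1  S1  S2 
   S2   S2  S2  S2 
(> = start, * = accepting)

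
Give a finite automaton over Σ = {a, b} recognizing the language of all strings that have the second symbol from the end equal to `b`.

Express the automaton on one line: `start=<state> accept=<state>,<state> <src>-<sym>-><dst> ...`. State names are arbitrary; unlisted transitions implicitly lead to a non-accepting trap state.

start=s0 accept=s5,s6 s0-a->s1 s0-b->s2 s1-a->s3 s1-b->s4 s2-a->s5 s2-b->s6 s3-a->s3 s3-b->s4 s4-a->s5 s4-b->s6 s5-a->s3 s5-b->s4 s6-a->s5 s6-b->s6

A DFA must remember the last 2 symbols (since which symbol is second-to-last isn't known until the input ends). Use one state per possible window of the last ≤2 symbols; accept from those whose window starts with `b`.
7 states suffice.
        a   b  
>  s0   s1  s2 
   s1   s3  s4 
   s2   s5  s6 
   s3   s3  s4 
   s4   s5  s6 
 * s5   s3  s4 
 * s6   s5  s6 
(> = start, * = accepting)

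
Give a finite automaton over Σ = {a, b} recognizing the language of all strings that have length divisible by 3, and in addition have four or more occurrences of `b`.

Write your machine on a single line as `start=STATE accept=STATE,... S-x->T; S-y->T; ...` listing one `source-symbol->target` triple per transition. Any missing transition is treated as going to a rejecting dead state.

Build one automaton per condition and run them in lockstep. One (3 states) tracks the input length modulo 3; the other (6 states) tracks the count of `b`s, saturating at 5. Each combined state is a pair, one component from each; accept when both components accept.
With 18 states:
          a    b  
>  s0     s1   s2 
   s1     s3   s4 
   s2     s4   s5 
   s3     s0   s6 
   s4     s6   s7 
   s5     s7   s8 
   s6     s2   s9 
   s7     s9  s10 
   s8    s10  s11 
   s9     s5  s12 
   s10   s12  s13 
   s11   s13  s14 
   s12    s8  s15 
   s13   s15  s16 
   s14   s16  s16 
 * s15   s11  s17 
 * s16   s17  s17 
   s17   s14  s14 
(> = start, * = accepting)

start=s0; accept=s15,s16; s0-a->s1; s0-b->s2; s1-a->s3; s1-b->s4; s2-a->s4; s2-b->s5; s3-a->s0; s3-b->s6; s4-a->s6; s4-b->s7; s5-a->s7; s5-b->s8; s6-a->s2; s6-b->s9; s7-a->s9; s7-b->s10; s8-a->s10; s8-b->s11; s9-a->s5; s9-b->s12; s10-a->s12; s10-b->s13; s11-a->s13; s11-b->s14; s12-a->s8; s12-b->s15; s13-a->s15; s13-b->s16; s14-a->s16; s14-b->s16; s15-a->s11; s15-b->s17; s16-a->s17; s16-b->s17; s17-a->s14; s17-b->s14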